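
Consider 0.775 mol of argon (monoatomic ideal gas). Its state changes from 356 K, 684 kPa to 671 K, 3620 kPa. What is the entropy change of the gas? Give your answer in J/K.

ΔS = nC_p ln(T₂/T₁) − nR ln(P₂/P₁), with C_p = 5R/2 = 20.79 J mol⁻¹ K⁻¹ for a monoatomic ideal gas.
ΔS = 0.775 × [20.79 × ln(671/356) − 8.314 × ln(3620/684)] = -0.526 J/K.

ΔS = -0.526 J/K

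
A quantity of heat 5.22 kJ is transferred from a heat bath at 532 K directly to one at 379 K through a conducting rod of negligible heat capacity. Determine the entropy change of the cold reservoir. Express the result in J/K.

The cold reservoir gains heat Q, so ΔS_cold = +Q/T_C = 5220/379 = 13.8 J/K.

ΔS_cold = 13.8 J/K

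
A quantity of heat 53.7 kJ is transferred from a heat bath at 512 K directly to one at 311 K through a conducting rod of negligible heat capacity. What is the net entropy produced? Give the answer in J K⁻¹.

ΔS_total = 67.8 J/K

ΔS_hot = −Q/T_H = −53700/512 = -104.9 J/K and ΔS_cold = +Q/T_C = 53700/311 = 172.7 J/K.
ΔS_total = -104.9 + 172.7 = 67.8 J/K, positive as the second law requires.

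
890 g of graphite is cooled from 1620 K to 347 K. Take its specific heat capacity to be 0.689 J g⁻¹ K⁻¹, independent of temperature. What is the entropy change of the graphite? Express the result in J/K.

ΔS = ∫dQ_rev/T = m c ln(T₂/T₁) = 890 × 0.689 × ln(347/1620) = -945 J/K.

ΔS = -945 J/K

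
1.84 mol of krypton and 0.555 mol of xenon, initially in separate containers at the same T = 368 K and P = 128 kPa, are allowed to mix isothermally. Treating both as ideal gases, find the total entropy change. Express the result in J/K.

Mole fractions: x_A = 1.84/2.4 = 0.768, x_B = 0.232.
ΔS_mix = −R(n_A ln x_A + n_B ln x_B) = −8.314 × (1.84 ln 0.768 + 0.555 ln 0.232) = 10.8 J/K.

ΔS_mix = 10.8 J/K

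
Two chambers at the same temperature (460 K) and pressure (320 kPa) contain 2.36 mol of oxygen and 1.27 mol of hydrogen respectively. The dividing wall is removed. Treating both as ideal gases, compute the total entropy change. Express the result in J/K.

Mole fractions: x_A = 2.36/3.63 = 0.65, x_B = 0.35.
ΔS_mix = −R(n_A ln x_A + n_B ln x_B) = −8.314 × (2.36 ln 0.65 + 1.27 ln 0.35) = 19.5 J/K.

ΔS_mix = 19.5 J/K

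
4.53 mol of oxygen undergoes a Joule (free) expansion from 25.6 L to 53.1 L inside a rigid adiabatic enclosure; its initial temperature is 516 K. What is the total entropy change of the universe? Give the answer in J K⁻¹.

ΔS_universe = 27.5 J/K

No heat is exchanged and no work is done, so the ideal-gas temperature stays constant.
Entropy is a state function; using a reversible isothermal path, ΔS_gas = nR ln(V₂/V₁) = 4.53 × 8.314 × ln(53.1/25.6) = 27.5 J/K.
The insulated surroundings exchange no heat, so ΔS_surr = 0 and ΔS_universe = ΔS_gas.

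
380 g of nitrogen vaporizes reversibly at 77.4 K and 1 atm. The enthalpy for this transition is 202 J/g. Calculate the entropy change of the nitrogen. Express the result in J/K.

ΔS = 992 J/K

Heat absorbed by the substance: Q = mL = 380 × 202 = 76760 J.
At constant T, ΔS = Q_rev/T = 76760 / 77.4 = 992 J/K.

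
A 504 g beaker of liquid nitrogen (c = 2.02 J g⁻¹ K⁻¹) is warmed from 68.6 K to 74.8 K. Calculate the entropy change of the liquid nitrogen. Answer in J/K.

ΔS = 88.1 J/K

ΔS = ∫dQ_rev/T = m c ln(T₂/T₁) = 504 × 2.02 × ln(74.8/68.6) = 88.1 J/K.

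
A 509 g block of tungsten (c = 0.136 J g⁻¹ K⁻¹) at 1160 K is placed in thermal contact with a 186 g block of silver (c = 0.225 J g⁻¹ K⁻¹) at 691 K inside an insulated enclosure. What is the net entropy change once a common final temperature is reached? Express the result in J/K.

Energy balance: T_f = (m₁c₁T₁ + m₂c₂T₂)/(m₁c₁ + m₂c₂) = 983.29 K.
ΔS₁ = m₁c₁ ln(T_f/T₁) = 69.224 × ln(983.29/1160) = -11.44 J/K.
ΔS₂ = m₂c₂ ln(T_f/T₂) = 41.85 × ln(983.29/691) = 14.76 J/K.
ΔS_total = -11.44 + 14.76 = 3.32 J/K.

ΔS_total = 3.32 J/K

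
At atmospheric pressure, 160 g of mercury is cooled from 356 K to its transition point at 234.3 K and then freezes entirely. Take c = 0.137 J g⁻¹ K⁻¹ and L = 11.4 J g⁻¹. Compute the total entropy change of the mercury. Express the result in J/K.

Cooling step: ΔS₁ = m c ln(T_tr/T_i) = 160 × 0.137 × ln(234.3/356) = -9.17 J/K.
Phase change: ΔS₂ = −mL/T_tr = −160 × 11.4 / 234.3 = -7.785 J/K.
ΔS_total = (-9.17) + (-7.785) = -17 J/K.

ΔS = -17 J/K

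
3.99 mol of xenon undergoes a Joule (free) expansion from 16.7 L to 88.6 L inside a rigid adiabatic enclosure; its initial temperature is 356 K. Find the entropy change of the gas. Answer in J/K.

ΔS_gas = 55.4 J/K

No heat is exchanged and no work is done, so the ideal-gas temperature stays constant.
Entropy is a state function; using a reversible isothermal path, ΔS_gas = nR ln(V₂/V₁) = 3.99 × 8.314 × ln(88.6/16.7) = 55.4 J/K.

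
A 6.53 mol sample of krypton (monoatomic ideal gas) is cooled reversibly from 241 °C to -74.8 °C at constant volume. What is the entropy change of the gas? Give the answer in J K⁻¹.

ΔS = -77.6 J/K

In kelvin: T₁ = 514.15 K, T₂ = 198.35 K. At constant volume, ΔS = nC_V ln(T₂/T₁) with C_V = 3R/2 = 12.47 J mol⁻¹ K⁻¹.
ΔS = 6.53 × 12.47 × ln(198.35/514.15) = -77.6 J/K.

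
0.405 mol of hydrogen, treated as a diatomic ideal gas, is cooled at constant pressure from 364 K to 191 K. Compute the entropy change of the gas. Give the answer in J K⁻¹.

ΔS = -7.6 J/K

At constant pressure, ΔS = nC_p ln(T₂/T₁) with C_p = 7R/2 = 29.1 J mol⁻¹ K⁻¹.
ΔS = 0.405 × 29.1 × ln(191/364) = -7.6 J/K.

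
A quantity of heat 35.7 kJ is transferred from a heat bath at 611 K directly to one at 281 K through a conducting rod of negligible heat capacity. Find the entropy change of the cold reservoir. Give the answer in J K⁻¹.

ΔS_cold = 127 J/K

The cold reservoir gains heat Q, so ΔS_cold = +Q/T_C = 35700/281 = 127 J/K.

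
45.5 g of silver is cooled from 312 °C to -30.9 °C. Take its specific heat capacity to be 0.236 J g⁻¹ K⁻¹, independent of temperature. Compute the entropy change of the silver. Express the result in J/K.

In kelvin: T₁ = 585.15 K, T₂ = 242.25 K. ΔS = ∫dQ_rev/T = m c ln(T₂/T₁) = 45.5 × 0.236 × ln(242.25/585.15) = -9.47 J/K.

ΔS = -9.47 J/K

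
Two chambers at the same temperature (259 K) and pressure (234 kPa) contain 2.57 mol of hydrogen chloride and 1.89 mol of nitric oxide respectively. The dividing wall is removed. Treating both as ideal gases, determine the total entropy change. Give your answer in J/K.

ΔS_mix = 25.3 J/K

Mole fractions: x_A = 2.57/4.46 = 0.576, x_B = 0.424.
ΔS_mix = −R(n_A ln x_A + n_B ln x_B) = −8.314 × (2.57 ln 0.576 + 1.89 ln 0.424) = 25.3 J/K.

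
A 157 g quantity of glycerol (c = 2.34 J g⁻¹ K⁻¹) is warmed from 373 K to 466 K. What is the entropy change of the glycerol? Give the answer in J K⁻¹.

ΔS = ∫dQ_rev/T = m c ln(T₂/T₁) = 157 × 2.34 × ln(466/373) = 81.8 J/K.

ΔS = 81.8 J/K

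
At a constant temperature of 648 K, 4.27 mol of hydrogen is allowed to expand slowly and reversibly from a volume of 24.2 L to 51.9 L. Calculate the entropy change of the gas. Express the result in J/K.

ΔS_gas = 27.1 J/K

For an isothermal ideal gas ΔS_gas = nR ln(V₂/V₁) = 4.27 × 8.314 × ln(51.9/24.2) = 27.1 J/K.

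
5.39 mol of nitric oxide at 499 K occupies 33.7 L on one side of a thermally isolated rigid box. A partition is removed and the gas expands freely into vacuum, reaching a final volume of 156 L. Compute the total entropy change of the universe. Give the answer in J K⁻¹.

For an ideal gas in free expansion Q = 0 and W = 0, so T is unchanged.
Entropy is a state function; using a reversible isothermal path, ΔS_gas = nR ln(V₂/V₁) = 5.39 × 8.314 × ln(156/33.7) = 68.7 J/K.
The insulated surroundings exchange no heat, so ΔS_surr = 0 and ΔS_universe = ΔS_gas.

ΔS_universe = 68.7 J/K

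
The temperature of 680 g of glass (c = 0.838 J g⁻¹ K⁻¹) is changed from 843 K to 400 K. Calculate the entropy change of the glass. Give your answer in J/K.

ΔS = -425 J/K

ΔS = ∫dQ_rev/T = m c ln(T₂/T₁) = 680 × 0.838 × ln(400/843) = -425 J/K.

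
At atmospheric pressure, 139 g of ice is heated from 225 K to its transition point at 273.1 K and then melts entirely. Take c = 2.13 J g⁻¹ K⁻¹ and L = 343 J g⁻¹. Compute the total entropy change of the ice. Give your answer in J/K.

ΔS = 232 J/K

Warming step: ΔS₁ = m c ln(T_tr/T_i) = 139 × 2.13 × ln(273.1/225) = 57.36 J/K.
Phase change: ΔS₂ = +mL/T_tr = 139 × 343 / 273.1 = 174.6 J/K.
ΔS_total = (57.36) + (174.6) = 232 J/K.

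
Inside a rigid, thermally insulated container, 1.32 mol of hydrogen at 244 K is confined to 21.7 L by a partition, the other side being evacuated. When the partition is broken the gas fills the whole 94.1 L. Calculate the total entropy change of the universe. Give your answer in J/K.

ΔS_universe = 16.1 J/K

For an ideal gas in free expansion Q = 0 and W = 0, so T is unchanged.
Entropy is a state function; using a reversible isothermal path, ΔS_gas = nR ln(V₂/V₁) = 1.32 × 8.314 × ln(94.1/21.7) = 16.1 J/K.
The insulated surroundings exchange no heat, so ΔS_surr = 0 and ΔS_universe = ΔS_gas.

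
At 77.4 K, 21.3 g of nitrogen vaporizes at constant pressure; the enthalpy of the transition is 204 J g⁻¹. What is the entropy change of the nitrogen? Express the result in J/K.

ΔS = 56.1 J/K

Heat absorbed by the substance: Q = mL = 21.3 × 204 = 4345.2 J.
At constant T, ΔS = Q_rev/T = 4345.2 / 77.4 = 56.1 J/K.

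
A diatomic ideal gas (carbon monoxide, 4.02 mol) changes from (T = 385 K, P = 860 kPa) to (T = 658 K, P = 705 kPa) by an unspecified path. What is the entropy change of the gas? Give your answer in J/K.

ΔS = 69.3 J/K

ΔS = nC_p ln(T₂/T₁) − nR ln(P₂/P₁), with C_p = 7R/2 = 29.1 J mol⁻¹ K⁻¹ for a diatomic ideal gas.
ΔS = 4.02 × [29.1 × ln(658/385) − 8.314 × ln(705/860)] = 69.3 J/K.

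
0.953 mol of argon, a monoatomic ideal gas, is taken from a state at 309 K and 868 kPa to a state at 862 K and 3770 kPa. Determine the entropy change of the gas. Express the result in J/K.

ΔS = nC_p ln(T₂/T₁) − nR ln(P₂/P₁), with C_p = 5R/2 = 20.79 J mol⁻¹ K⁻¹ for a monoatomic ideal gas.
ΔS = 0.953 × [20.79 × ln(862/309) − 8.314 × ln(3770/868)] = 8.69 J/K.

ΔS = 8.69 J/K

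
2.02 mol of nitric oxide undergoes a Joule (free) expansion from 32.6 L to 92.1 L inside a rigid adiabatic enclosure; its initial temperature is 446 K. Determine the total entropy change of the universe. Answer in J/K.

ΔS_universe = 17.4 J/K

No heat is exchanged and no work is done, so the ideal-gas temperature stays constant.
Entropy is a state function; using a reversible isothermal path, ΔS_gas = nR ln(V₂/V₁) = 2.02 × 8.314 × ln(92.1/32.6) = 17.4 J/K.
The insulated surroundings exchange no heat, so ΔS_surr = 0 and ΔS_universe = ΔS_gas.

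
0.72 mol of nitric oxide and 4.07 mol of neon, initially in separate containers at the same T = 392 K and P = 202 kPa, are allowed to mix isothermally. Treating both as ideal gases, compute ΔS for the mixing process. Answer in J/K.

ΔS_mix = 16.9 J/K

Mole fractions: x_A = 0.72/4.79 = 0.15, x_B = 0.85.
ΔS_mix = −R(n_A ln x_A + n_B ln x_B) = −8.314 × (0.72 ln 0.15 + 4.07 ln 0.85) = 16.9 J/K.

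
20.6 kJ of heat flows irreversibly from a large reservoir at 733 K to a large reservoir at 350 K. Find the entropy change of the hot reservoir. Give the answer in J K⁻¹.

ΔS_hot = -28.1 J/K

The hot reservoir loses heat Q, so ΔS_hot = −Q/T_H = −20600/733 = -28.1 J/K.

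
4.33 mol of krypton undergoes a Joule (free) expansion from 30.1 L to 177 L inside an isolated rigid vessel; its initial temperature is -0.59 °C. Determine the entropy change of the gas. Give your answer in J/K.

ΔS_gas = 63.8 J/K

No heat is exchanged and no work is done, so the ideal-gas temperature stays constant.
Entropy is a state function; using a reversible isothermal path, ΔS_gas = nR ln(V₂/V₁) = 4.33 × 8.314 × ln(177/30.1) = 63.8 J/K.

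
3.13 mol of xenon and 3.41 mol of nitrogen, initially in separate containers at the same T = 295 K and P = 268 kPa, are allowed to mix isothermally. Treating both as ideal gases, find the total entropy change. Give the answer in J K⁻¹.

ΔS_mix = 37.6 J/K

Mole fractions: x_A = 3.13/6.54 = 0.479, x_B = 0.521.
ΔS_mix = −R(n_A ln x_A + n_B ln x_B) = −8.314 × (3.13 ln 0.479 + 3.41 ln 0.521) = 37.6 J/K.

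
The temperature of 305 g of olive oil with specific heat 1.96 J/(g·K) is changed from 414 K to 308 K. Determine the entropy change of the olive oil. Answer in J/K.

ΔS = ∫dQ_rev/T = m c ln(T₂/T₁) = 305 × 1.96 × ln(308/414) = -177 J/K.

ΔS = -177 J/K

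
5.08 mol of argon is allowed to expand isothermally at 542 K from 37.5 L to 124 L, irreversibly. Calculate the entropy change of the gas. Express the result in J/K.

Entropy is a state function, so ΔS_gas depends only on the end states.
For an isothermal ideal gas ΔS_gas = nR ln(V₂/V₁) = 5.08 × 8.314 × ln(124/37.5) = 50.5 J/K.

ΔS_gas = 50.5 J/K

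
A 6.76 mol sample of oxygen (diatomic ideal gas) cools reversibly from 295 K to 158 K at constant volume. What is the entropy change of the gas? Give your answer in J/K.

ΔS = -87.7 J/K

At constant volume, ΔS = nC_V ln(T₂/T₁) with C_V = 5R/2 = 20.79 J mol⁻¹ K⁻¹.
ΔS = 6.76 × 20.79 × ln(158/295) = -87.7 J/K.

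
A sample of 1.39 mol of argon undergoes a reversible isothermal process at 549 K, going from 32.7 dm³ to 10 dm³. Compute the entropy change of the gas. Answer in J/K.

ΔS_gas = -13.7 J/K

For an isothermal ideal gas ΔS_gas = nR ln(V₂/V₁) = 1.39 × 8.314 × ln(10/32.7) = -13.7 J/K.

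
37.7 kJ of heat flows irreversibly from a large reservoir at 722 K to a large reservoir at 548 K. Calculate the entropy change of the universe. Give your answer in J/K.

ΔS_total = 16.6 J/K

ΔS_hot = −Q/T_H = −37700/722 = -52.22 J/K and ΔS_cold = +Q/T_C = 37700/548 = 68.8 J/K.
ΔS_total = -52.22 + 68.8 = 16.6 J/K, positive as the second law requires.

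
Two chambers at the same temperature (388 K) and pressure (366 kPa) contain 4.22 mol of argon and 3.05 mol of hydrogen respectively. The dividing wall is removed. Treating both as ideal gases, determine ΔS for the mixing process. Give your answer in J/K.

Mole fractions: x_A = 4.22/7.27 = 0.58, x_B = 0.42.
ΔS_mix = −R(n_A ln x_A + n_B ln x_B) = −8.314 × (4.22 ln 0.58 + 3.05 ln 0.42) = 41.1 J/K.

ΔS_mix = 41.1 J/K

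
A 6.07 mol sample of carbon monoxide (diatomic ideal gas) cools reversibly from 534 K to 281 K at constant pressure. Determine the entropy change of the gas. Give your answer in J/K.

At constant pressure, ΔS = nC_p ln(T₂/T₁) with C_p = 7R/2 = 29.1 J mol⁻¹ K⁻¹.
ΔS = 6.07 × 29.1 × ln(281/534) = -113 J/K.

ΔS = -113 J/K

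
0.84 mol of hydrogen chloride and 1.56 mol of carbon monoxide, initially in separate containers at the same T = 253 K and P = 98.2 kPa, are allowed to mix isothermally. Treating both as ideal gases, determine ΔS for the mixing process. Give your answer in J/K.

Mole fractions: x_A = 0.84/2.4 = 0.35, x_B = 0.65.
ΔS_mix = −R(n_A ln x_A + n_B ln x_B) = −8.314 × (0.84 ln 0.35 + 1.56 ln 0.65) = 12.9 J/K.

ΔS_mix = 12.9 J/K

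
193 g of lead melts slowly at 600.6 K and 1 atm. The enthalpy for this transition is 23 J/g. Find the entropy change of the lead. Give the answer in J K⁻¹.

ΔS = 7.39 J/K

Heat absorbed by the substance: Q = mL = 193 × 23 = 4439 J.
At constant T, ΔS = Q_rev/T = 4439 / 600.6 = 7.39 J/K.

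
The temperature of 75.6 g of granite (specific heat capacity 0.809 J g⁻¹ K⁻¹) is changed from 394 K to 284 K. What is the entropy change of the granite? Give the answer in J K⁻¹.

ΔS = ∫dQ_rev/T = m c ln(T₂/T₁) = 75.6 × 0.809 × ln(284/394) = -20 J/K.

ΔS = -20 J/K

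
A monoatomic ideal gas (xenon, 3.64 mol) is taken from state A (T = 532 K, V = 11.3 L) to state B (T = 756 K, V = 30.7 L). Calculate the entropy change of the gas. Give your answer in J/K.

Entropy is a state function: ΔS = nC_V ln(T₂/T₁) + nR ln(V₂/V₁), with C_V = 3R/2 = 12.47 J mol⁻¹ K⁻¹ for a monoatomic ideal gas.
ΔS = 3.64 × [12.47 × ln(756/532) + 8.314 × ln(30.7/11.3)] = 46.2 J/K.

ΔS = 46.2 J/K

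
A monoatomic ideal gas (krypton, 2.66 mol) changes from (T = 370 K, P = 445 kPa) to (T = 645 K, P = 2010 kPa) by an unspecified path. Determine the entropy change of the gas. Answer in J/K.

ΔS = nC_p ln(T₂/T₁) − nR ln(P₂/P₁), with C_p = 5R/2 = 20.79 J mol⁻¹ K⁻¹ for a monoatomic ideal gas.
ΔS = 2.66 × [20.79 × ln(645/370) − 8.314 × ln(2010/445)] = -2.62 J/K.

ΔS = -2.62 J/K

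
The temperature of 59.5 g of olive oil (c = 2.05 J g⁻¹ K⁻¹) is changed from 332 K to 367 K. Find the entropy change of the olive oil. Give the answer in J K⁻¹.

ΔS = 12.2 J/K

ΔS = ∫dQ_rev/T = m c ln(T₂/T₁) = 59.5 × 2.05 × ln(367/332) = 12.2 J/K.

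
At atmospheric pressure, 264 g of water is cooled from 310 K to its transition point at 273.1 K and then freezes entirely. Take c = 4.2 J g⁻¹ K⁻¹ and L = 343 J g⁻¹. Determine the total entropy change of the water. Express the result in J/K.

ΔS = -472 J/K

Cooling step: ΔS₁ = m c ln(T_tr/T_i) = 264 × 4.2 × ln(273.1/310) = -140.5 J/K.
Phase change: ΔS₂ = −mL/T_tr = −264 × 343 / 273.1 = -331.6 J/K.
ΔS_total = (-140.5) + (-331.6) = -472 J/K.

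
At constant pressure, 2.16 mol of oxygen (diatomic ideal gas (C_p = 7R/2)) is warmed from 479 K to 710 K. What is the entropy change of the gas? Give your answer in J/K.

At constant pressure, ΔS = nC_p ln(T₂/T₁) with C_p = 7R/2 = 29.1 J mol⁻¹ K⁻¹.
ΔS = 2.16 × 29.1 × ln(710/479) = 24.7 J/K.

ΔS = 24.7 J/K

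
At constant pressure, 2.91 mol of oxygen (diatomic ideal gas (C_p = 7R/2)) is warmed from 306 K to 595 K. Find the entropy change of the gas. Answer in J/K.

ΔS = 56.3 J/K

At constant pressure, ΔS = nC_p ln(T₂/T₁) with C_p = 7R/2 = 29.1 J mol⁻¹ K⁻¹.
ΔS = 2.91 × 29.1 × ln(595/306) = 56.3 J/K.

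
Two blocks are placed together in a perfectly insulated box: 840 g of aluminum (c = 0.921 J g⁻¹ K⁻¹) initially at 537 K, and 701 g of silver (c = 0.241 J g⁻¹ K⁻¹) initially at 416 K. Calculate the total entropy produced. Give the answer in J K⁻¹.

ΔS_total = 4.28 J/K

Energy balance: T_f = (m₁c₁T₁ + m₂c₂T₂)/(m₁c₁ + m₂c₂) = 515.31 K.
ΔS₁ = m₁c₁ ln(T_f/T₁) = 773.64 × ln(515.31/537) = -31.89 J/K.
ΔS₂ = m₂c₂ ln(T_f/T₂) = 168.941 × ln(515.31/416) = 36.17 J/K.
ΔS_total = -31.89 + 36.17 = 4.28 J/K.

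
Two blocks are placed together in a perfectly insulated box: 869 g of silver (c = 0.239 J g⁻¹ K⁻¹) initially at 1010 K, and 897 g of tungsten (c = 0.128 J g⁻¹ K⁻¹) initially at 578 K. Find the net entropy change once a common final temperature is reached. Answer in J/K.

Energy balance: T_f = (m₁c₁T₁ + m₂c₂T₂)/(m₁c₁ + m₂c₂) = 856.2 K.
ΔS₁ = m₁c₁ ln(T_f/T₁) = 207.691 × ln(856.2/1010) = -34.31 J/K.
ΔS₂ = m₂c₂ ln(T_f/T₂) = 114.816 × ln(856.2/578) = 45.12 J/K.
ΔS_total = -34.31 + 45.12 = 10.8 J/K.

ΔS_total = 10.8 J/K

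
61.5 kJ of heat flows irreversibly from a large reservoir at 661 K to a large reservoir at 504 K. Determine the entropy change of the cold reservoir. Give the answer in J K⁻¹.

ΔS_cold = 122 J/K

The cold reservoir gains heat Q, so ΔS_cold = +Q/T_C = 61500/504 = 122 J/K.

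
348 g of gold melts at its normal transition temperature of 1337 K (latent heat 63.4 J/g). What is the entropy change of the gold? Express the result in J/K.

Heat absorbed by the substance: Q = mL = 348 × 63.4 = 22063.2 J.
At constant T, ΔS = Q_rev/T = 22063.2 / 1337 = 16.5 J/K.

ΔS = 16.5 J/K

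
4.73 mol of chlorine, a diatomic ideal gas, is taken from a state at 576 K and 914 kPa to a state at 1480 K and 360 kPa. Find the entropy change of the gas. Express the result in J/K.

ΔS = 167 J/K

ΔS = nC_p ln(T₂/T₁) − nR ln(P₂/P₁), with C_p = 7R/2 = 29.1 J mol⁻¹ K⁻¹ for a diatomic ideal gas.
ΔS = 4.73 × [29.1 × ln(1480/576) − 8.314 × ln(360/914)] = 167 J/K.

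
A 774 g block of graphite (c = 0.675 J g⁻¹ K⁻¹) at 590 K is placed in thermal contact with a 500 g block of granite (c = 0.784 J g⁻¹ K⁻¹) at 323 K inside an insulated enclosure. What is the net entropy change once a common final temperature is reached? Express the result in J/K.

Energy balance: T_f = (m₁c₁T₁ + m₂c₂T₂)/(m₁c₁ + m₂c₂) = 475.54 K.
ΔS₁ = m₁c₁ ln(T_f/T₁) = 522.45 × ln(475.54/590) = -112.67 J/K.
ΔS₂ = m₂c₂ ln(T_f/T₂) = 392 × ln(475.54/323) = 151.63 J/K.
ΔS_total = -112.67 + 151.63 = 39 J/K.

ΔS_total = 39 J/K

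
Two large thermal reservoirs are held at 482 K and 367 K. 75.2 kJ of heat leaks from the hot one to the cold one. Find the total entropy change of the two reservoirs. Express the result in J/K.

ΔS_total = 48.9 J/K

ΔS_hot = −Q/T_H = −75200/482 = -156 J/K and ΔS_cold = +Q/T_C = 75200/367 = 204.9 J/K.
ΔS_total = -156 + 204.9 = 48.9 J/K, positive as the second law requires.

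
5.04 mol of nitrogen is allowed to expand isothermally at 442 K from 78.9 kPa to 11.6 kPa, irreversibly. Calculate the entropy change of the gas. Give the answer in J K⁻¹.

ΔS_gas = 80.3 J/K

Entropy is a state function, so ΔS_gas depends only on the end states.
For an isothermal ideal gas ΔS_gas = nR ln(P₁/P₂) = 5.04 × 8.314 × ln(78.9/11.6) = 80.3 J/K.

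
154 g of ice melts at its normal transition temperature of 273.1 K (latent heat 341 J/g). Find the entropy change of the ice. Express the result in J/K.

ΔS = 192 J/K

Heat absorbed by the substance: Q = mL = 154 × 341 = 52514 J.
At constant T, ΔS = Q_rev/T = 52514 / 273.1 = 192 J/K.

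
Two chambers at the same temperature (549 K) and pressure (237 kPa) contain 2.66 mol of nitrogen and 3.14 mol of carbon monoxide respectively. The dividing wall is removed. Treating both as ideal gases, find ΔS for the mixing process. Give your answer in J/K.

ΔS_mix = 33.3 J/K

Mole fractions: x_A = 2.66/5.8 = 0.459, x_B = 0.541.
ΔS_mix = −R(n_A ln x_A + n_B ln x_B) = −8.314 × (2.66 ln 0.459 + 3.14 ln 0.541) = 33.3 J/K.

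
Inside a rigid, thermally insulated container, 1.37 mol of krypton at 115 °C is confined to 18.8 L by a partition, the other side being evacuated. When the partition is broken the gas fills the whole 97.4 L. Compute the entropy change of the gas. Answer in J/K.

No heat is exchanged and no work is done, so the ideal-gas temperature stays constant.
Entropy is a state function; using a reversible isothermal path, ΔS_gas = nR ln(V₂/V₁) = 1.37 × 8.314 × ln(97.4/18.8) = 18.7 J/K.

ΔS_gas = 18.7 J/K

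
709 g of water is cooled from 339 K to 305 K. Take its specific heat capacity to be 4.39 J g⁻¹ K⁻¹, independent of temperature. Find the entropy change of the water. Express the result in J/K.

ΔS = ∫dQ_rev/T = m c ln(T₂/T₁) = 709 × 4.39 × ln(305/339) = -329 J/K.

ΔS = -329 J/K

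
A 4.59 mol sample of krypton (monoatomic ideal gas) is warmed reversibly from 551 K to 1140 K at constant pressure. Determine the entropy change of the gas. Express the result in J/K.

At constant pressure, ΔS = nC_p ln(T₂/T₁) with C_p = 5R/2 = 20.79 J mol⁻¹ K⁻¹.
ΔS = 4.59 × 20.79 × ln(1140/551) = 69.4 J/K.

ΔS = 69.4 J/K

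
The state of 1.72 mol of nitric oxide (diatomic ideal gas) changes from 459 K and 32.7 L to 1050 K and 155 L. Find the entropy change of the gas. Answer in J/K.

ΔS = 51.8 J/K

Entropy is a state function: ΔS = nC_V ln(T₂/T₁) + nR ln(V₂/V₁), with C_V = 5R/2 = 20.79 J mol⁻¹ K⁻¹ for a diatomic ideal gas.
ΔS = 1.72 × [20.79 × ln(1050/459) + 8.314 × ln(155/32.7)] = 51.8 J/K.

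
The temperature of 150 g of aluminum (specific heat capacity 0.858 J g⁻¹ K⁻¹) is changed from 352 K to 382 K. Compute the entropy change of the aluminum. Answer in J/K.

ΔS = 10.5 J/K

ΔS = ∫dQ_rev/T = m c ln(T₂/T₁) = 150 × 0.858 × ln(382/352) = 10.5 J/K.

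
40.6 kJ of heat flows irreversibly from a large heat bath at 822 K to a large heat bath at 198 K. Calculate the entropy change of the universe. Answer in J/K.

ΔS_hot = −Q/T_H = −40600/822 = -49.39 J/K and ΔS_cold = +Q/T_C = 40600/198 = 205.1 J/K.
ΔS_total = -49.39 + 205.1 = 156 J/K, positive as the second law requires.

ΔS_total = 156 J/K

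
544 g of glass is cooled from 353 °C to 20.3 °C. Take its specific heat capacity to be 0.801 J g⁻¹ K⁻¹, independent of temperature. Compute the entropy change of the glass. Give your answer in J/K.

ΔS = -330 J/K

In kelvin: T₁ = 626.15 K, T₂ = 293.45 K. ΔS = ∫dQ_rev/T = m c ln(T₂/T₁) = 544 × 0.801 × ln(293.45/626.15) = -330 J/K.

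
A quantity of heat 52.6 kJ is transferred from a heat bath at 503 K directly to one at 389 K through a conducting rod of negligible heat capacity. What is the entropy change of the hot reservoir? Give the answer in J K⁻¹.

The hot reservoir loses heat Q, so ΔS_hot = −Q/T_H = −52600/503 = -105 J/K.

ΔS_hot = -105 J/K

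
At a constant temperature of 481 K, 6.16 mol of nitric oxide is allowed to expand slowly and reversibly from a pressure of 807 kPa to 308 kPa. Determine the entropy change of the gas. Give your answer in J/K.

ΔS_gas = 49.3 J/K

For an isothermal ideal gas ΔS_gas = nR ln(P₁/P₂) = 6.16 × 8.314 × ln(807/308) = 49.3 J/K.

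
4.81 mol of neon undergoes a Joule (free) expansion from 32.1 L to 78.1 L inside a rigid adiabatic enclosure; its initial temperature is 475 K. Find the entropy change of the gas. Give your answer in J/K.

For an ideal gas in free expansion Q = 0 and W = 0, so T is unchanged.
Entropy is a state function; using a reversible isothermal path, ΔS_gas = nR ln(V₂/V₁) = 4.81 × 8.314 × ln(78.1/32.1) = 35.6 J/K.

ΔS_gas = 35.6 J/K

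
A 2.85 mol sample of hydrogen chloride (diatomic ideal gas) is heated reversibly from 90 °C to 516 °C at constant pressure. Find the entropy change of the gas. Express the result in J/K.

ΔS = 64.4 J/K

In kelvin: T₁ = 363.15 K, T₂ = 789.15 K. At constant pressure, ΔS = nC_p ln(T₂/T₁) with C_p = 7R/2 = 29.1 J mol⁻¹ K⁻¹.
ΔS = 2.85 × 29.1 × ln(789.15/363.15) = 64.4 J/K.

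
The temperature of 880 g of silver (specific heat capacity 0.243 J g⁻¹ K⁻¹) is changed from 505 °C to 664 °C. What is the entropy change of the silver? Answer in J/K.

ΔS = 39.8 J/K

In kelvin: T₁ = 778.15 K, T₂ = 937.15 K. ΔS = ∫dQ_rev/T = m c ln(T₂/T₁) = 880 × 0.243 × ln(937.15/778.15) = 39.8 J/K.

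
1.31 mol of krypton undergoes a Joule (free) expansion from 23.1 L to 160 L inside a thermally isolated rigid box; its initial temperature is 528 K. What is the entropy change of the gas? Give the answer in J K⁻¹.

For an ideal gas in free expansion Q = 0 and W = 0, so T is unchanged.
Entropy is a state function; using a reversible isothermal path, ΔS_gas = nR ln(V₂/V₁) = 1.31 × 8.314 × ln(160/23.1) = 21.1 J/K.

ΔS_gas = 21.1 J/K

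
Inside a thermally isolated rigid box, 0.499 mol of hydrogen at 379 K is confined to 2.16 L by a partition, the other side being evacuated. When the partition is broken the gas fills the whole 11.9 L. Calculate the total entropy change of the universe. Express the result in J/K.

For an ideal gas in free expansion Q = 0 and W = 0, so T is unchanged.
Entropy is a state function; using a reversible isothermal path, ΔS_gas = nR ln(V₂/V₁) = 0.499 × 8.314 × ln(11.9/2.16) = 7.08 J/K.
The insulated surroundings exchange no heat, so ΔS_surr = 0 and ΔS_universe = ΔS_gas.

ΔS_universe = 7.08 J/K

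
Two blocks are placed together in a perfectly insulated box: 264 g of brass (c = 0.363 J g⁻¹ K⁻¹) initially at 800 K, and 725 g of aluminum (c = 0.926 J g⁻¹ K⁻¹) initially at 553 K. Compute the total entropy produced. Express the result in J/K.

Energy balance: T_f = (m₁c₁T₁ + m₂c₂T₂)/(m₁c₁ + m₂c₂) = 583.85 K.
ΔS₁ = m₁c₁ ln(T_f/T₁) = 95.832 × ln(583.85/800) = -30.18 J/K.
ΔS₂ = m₂c₂ ln(T_f/T₂) = 671.35 × ln(583.85/553) = 36.45 J/K.
ΔS_total = -30.18 + 36.45 = 6.27 J/K.

ΔS_total = 6.27 J/K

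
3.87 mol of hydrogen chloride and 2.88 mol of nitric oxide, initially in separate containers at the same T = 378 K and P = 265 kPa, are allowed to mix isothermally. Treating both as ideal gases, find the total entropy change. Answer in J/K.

Mole fractions: x_A = 3.87/6.75 = 0.573, x_B = 0.427.
ΔS_mix = −R(n_A ln x_A + n_B ln x_B) = −8.314 × (3.87 ln 0.573 + 2.88 ln 0.427) = 38.3 J/K.

ΔS_mix = 38.3 J/K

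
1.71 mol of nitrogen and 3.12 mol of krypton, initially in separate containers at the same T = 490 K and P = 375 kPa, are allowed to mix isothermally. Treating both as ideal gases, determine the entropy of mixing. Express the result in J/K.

Mole fractions: x_A = 1.71/4.83 = 0.354, x_B = 0.646.
ΔS_mix = −R(n_A ln x_A + n_B ln x_B) = −8.314 × (1.71 ln 0.354 + 3.12 ln 0.646) = 26.1 J/K.

ΔS_mix = 26.1 J/K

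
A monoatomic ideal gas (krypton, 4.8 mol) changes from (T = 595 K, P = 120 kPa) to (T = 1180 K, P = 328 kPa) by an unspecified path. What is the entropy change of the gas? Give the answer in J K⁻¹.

ΔS = 28.2 J/K

ΔS = nC_p ln(T₂/T₁) − nR ln(P₂/P₁), with C_p = 5R/2 = 20.79 J mol⁻¹ K⁻¹ for a monoatomic ideal gas.
ΔS = 4.8 × [20.79 × ln(1180/595) − 8.314 × ln(328/120)] = 28.2 J/K.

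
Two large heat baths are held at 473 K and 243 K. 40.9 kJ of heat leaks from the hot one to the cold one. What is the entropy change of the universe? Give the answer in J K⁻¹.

ΔS_total = 81.8 J/K

ΔS_hot = −Q/T_H = −40900/473 = -86.47 J/K and ΔS_cold = +Q/T_C = 40900/243 = 168.3 J/K.
ΔS_total = -86.47 + 168.3 = 81.8 J/K, positive as the second law requires.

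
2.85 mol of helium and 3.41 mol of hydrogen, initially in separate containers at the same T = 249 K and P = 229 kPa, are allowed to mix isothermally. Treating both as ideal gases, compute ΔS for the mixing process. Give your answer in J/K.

Mole fractions: x_A = 2.85/6.26 = 0.455, x_B = 0.545.
ΔS_mix = −R(n_A ln x_A + n_B ln x_B) = −8.314 × (2.85 ln 0.455 + 3.41 ln 0.545) = 35.9 J/K.

ΔS_mix = 35.9 J/K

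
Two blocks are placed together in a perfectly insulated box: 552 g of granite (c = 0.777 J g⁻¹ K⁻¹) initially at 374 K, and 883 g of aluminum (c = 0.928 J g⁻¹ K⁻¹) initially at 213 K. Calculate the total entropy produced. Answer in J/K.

Energy balance: T_f = (m₁c₁T₁ + m₂c₂T₂)/(m₁c₁ + m₂c₂) = 268.32 K.
ΔS₁ = m₁c₁ ln(T_f/T₁) = 428.904 × ln(268.32/374) = -142.4 J/K.
ΔS₂ = m₂c₂ ln(T_f/T₂) = 819.424 × ln(268.32/213) = 189.2 J/K.
ΔS_total = -142.4 + 189.2 = 46.8 J/K.

ΔS_total = 46.8 J/K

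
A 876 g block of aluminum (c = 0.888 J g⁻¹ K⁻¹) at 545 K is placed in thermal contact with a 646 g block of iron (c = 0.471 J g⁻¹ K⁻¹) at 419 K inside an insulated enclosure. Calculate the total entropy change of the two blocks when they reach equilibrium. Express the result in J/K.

ΔS_total = 7.26 J/K

Energy balance: T_f = (m₁c₁T₁ + m₂c₂T₂)/(m₁c₁ + m₂c₂) = 509.57 K.
ΔS₁ = m₁c₁ ln(T_f/T₁) = 777.888 × ln(509.57/545) = -52.284 J/K.
ΔS₂ = m₂c₂ ln(T_f/T₂) = 304.266 × ln(509.57/419) = 59.546 J/K.
ΔS_total = -52.284 + 59.546 = 7.26 J/K.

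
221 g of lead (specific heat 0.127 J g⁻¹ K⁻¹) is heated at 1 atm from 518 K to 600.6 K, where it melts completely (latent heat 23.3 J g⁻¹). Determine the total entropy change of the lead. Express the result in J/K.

Warming step: ΔS₁ = m c ln(T_tr/T_i) = 221 × 0.127 × ln(600.6/518) = 4.153 J/K.
Phase change: ΔS₂ = +mL/T_tr = 221 × 23.3 / 600.6 = 8.574 J/K.
ΔS_total = (4.153) + (8.574) = 12.7 J/K.

ΔS = 12.7 J/K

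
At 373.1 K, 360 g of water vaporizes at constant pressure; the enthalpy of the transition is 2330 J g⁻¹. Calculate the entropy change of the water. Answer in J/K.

ΔS = 2250 J/K

Heat absorbed by the substance: Q = mL = 360 × 2330 = 838800 J.
At constant T, ΔS = Q_rev/T = 838800 / 373.1 = 2250 J/K.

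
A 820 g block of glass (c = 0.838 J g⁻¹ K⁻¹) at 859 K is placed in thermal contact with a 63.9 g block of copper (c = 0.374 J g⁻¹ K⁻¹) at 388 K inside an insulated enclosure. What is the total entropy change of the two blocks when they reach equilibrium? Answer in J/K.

ΔS_total = 5.77 J/K

Energy balance: T_f = (m₁c₁T₁ + m₂c₂T₂)/(m₁c₁ + m₂c₂) = 843.17 K.
ΔS₁ = m₁c₁ ln(T_f/T₁) = 687.16 × ln(843.17/859) = -12.78 J/K.
ΔS₂ = m₂c₂ ln(T_f/T₂) = 23.8986 × ln(843.17/388) = 18.55 J/K.
ΔS_total = -12.78 + 18.55 = 5.77 J/K.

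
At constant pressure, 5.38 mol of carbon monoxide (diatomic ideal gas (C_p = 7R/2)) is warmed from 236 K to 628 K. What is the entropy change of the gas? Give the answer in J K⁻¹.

At constant pressure, ΔS = nC_p ln(T₂/T₁) with C_p = 7R/2 = 29.1 J mol⁻¹ K⁻¹.
ΔS = 5.38 × 29.1 × ln(628/236) = 153 J/K.

ΔS = 153 J/K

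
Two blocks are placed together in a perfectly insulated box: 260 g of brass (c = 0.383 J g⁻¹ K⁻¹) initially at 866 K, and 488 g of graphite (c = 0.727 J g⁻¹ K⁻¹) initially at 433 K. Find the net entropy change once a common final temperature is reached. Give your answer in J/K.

Energy balance: T_f = (m₁c₁T₁ + m₂c₂T₂)/(m₁c₁ + m₂c₂) = 527.9 K.
ΔS₁ = m₁c₁ ln(T_f/T₁) = 99.58 × ln(527.9/866) = -49.29 J/K.
ΔS₂ = m₂c₂ ln(T_f/T₂) = 354.776 × ln(527.9/433) = 70.31 J/K.
ΔS_total = -49.29 + 70.31 = 21 J/K.

ΔS_total = 21 J/K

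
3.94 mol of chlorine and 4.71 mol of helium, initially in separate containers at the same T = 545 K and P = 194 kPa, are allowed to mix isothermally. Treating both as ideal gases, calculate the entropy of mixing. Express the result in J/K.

Mole fractions: x_A = 3.94/8.65 = 0.455, x_B = 0.545.
ΔS_mix = −R(n_A ln x_A + n_B ln x_B) = −8.314 × (3.94 ln 0.455 + 4.71 ln 0.545) = 49.6 J/K.

ΔS_mix = 49.6 J/K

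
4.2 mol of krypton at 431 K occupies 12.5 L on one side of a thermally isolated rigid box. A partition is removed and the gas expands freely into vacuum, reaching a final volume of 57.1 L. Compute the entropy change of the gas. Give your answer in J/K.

For an ideal gas in free expansion Q = 0 and W = 0, so T is unchanged.
Entropy is a state function; using a reversible isothermal path, ΔS_gas = nR ln(V₂/V₁) = 4.2 × 8.314 × ln(57.1/12.5) = 53 J/K.

ΔS_gas = 53 J/K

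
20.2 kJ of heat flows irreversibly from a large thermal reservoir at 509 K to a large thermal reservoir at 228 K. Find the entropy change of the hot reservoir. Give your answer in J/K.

The hot reservoir loses heat Q, so ΔS_hot = −Q/T_H = −20200/509 = -39.7 J/K.

ΔS_hot = -39.7 J/K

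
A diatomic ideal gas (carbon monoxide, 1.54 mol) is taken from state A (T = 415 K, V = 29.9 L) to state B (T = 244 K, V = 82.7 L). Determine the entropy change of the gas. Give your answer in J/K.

Entropy is a state function: ΔS = nC_V ln(T₂/T₁) + nR ln(V₂/V₁), with C_V = 5R/2 = 20.79 J mol⁻¹ K⁻¹ for a diatomic ideal gas.
ΔS = 1.54 × [20.79 × ln(244/415) + 8.314 × ln(82.7/29.9)] = -3.97 J/K.

ΔS = -3.97 J/K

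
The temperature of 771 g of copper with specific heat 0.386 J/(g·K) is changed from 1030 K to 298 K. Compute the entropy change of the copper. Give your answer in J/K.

ΔS = -369 J/K

ΔS = ∫dQ_rev/T = m c ln(T₂/T₁) = 771 × 0.386 × ln(298/1030) = -369 J/K.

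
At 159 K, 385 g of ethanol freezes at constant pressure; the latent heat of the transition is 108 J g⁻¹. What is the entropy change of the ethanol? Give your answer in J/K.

ΔS = -262 J/K

Heat released by the substance: Q = −mL = −385 × 108 = −41580 J.
At constant T, ΔS = Q_rev/T = −41580 / 159 = -262 J/K.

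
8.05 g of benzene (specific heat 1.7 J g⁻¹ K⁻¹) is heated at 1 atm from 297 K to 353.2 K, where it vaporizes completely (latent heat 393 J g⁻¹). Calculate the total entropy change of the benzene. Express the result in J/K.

ΔS = 11.3 J/K

Warming step: ΔS₁ = m c ln(T_tr/T_i) = 8.05 × 1.7 × ln(353.2/297) = 2.372 J/K.
Phase change: ΔS₂ = +mL/T_tr = 8.05 × 393 / 353.2 = 8.957 J/K.
ΔS_total = (2.372) + (8.957) = 11.3 J/K.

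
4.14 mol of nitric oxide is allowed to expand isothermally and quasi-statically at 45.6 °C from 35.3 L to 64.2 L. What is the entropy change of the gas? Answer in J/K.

For an isothermal ideal gas ΔS_gas = nR ln(V₂/V₁) = 4.14 × 8.314 × ln(64.2/35.3) = 20.6 J/K.

ΔS_gas = 20.6 J/K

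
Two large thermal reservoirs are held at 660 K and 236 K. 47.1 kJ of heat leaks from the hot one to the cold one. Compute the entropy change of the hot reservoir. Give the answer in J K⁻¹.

ΔS_hot = -71.4 J/K

The hot reservoir loses heat Q, so ΔS_hot = −Q/T_H = −47100/660 = -71.4 J/K.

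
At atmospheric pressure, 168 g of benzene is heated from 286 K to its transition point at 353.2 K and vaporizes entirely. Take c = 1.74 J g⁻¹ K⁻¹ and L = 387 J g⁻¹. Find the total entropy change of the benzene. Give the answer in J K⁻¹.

Warming step: ΔS₁ = m c ln(T_tr/T_i) = 168 × 1.74 × ln(353.2/286) = 61.69 J/K.
Phase change: ΔS₂ = +mL/T_tr = 168 × 387 / 353.2 = 184.1 J/K.
ΔS_total = (61.69) + (184.1) = 246 J/K.

ΔS = 246 J/K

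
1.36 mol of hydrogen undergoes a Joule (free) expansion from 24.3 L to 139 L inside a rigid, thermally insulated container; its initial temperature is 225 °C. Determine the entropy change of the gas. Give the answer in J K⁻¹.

ΔS_gas = 19.7 J/K

No heat is exchanged and no work is done, so the ideal-gas temperature stays constant.
Entropy is a state function; using a reversible isothermal path, ΔS_gas = nR ln(V₂/V₁) = 1.36 × 8.314 × ln(139/24.3) = 19.7 J/K.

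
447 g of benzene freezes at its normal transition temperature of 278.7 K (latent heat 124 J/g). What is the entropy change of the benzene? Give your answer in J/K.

Heat released by the substance: Q = −mL = −447 × 124 = −55428 J.
At constant T, ΔS = Q_rev/T = −55428 / 278.7 = -199 J/K.

ΔS = -199 J/K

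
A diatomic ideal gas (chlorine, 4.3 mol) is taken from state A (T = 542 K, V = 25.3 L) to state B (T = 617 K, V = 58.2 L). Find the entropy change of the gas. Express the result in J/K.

ΔS = 41.4 J/K

Entropy is a state function: ΔS = nC_V ln(T₂/T₁) + nR ln(V₂/V₁), with C_V = 5R/2 = 20.79 J mol⁻¹ K⁻¹ for a diatomic ideal gas.
ΔS = 4.3 × [20.79 × ln(617/542) + 8.314 × ln(58.2/25.3)] = 41.4 J/K.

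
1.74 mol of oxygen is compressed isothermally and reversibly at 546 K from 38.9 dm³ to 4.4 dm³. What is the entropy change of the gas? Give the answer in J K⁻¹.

ΔS_gas = -31.5 J/K

For an isothermal ideal gas ΔS_gas = nR ln(V₂/V₁) = 1.74 × 8.314 × ln(4.4/38.9) = -31.5 J/K.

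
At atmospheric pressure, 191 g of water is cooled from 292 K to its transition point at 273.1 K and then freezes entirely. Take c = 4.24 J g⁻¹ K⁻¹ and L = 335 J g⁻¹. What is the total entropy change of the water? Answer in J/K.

ΔS = -288 J/K

Cooling step: ΔS₁ = m c ln(T_tr/T_i) = 191 × 4.24 × ln(273.1/292) = -54.19 J/K.
Phase change: ΔS₂ = −mL/T_tr = −191 × 335 / 273.1 = -234.3 J/K.
ΔS_total = (-54.19) + (-234.3) = -288 J/K.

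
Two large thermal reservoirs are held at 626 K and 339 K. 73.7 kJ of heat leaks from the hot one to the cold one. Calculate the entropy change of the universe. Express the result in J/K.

ΔS_hot = −Q/T_H = −73700/626 = -117.7 J/K and ΔS_cold = +Q/T_C = 73700/339 = 217.4 J/K.
ΔS_total = -117.7 + 217.4 = 99.7 J/K, positive as the second law requires.

ΔS_total = 99.7 J/K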